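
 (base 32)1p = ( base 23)2B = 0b111001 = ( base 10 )57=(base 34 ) 1n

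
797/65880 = 797/65880 = 0.01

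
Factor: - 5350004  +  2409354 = -2940650 = -2^1*5^2*103^1  *  571^1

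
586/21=27 + 19/21= 27.90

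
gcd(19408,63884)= 4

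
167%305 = 167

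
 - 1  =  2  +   - 3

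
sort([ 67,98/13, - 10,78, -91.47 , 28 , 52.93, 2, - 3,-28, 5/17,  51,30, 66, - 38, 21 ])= [ - 91.47, - 38, - 28, - 10, - 3,5/17 , 2  ,  98/13,  21, 28, 30,51,52.93,66,67,78]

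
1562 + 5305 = 6867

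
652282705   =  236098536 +416184169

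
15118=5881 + 9237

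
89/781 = 89/781 = 0.11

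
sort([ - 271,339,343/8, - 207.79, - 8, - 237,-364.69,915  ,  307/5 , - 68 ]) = [ - 364.69, - 271, - 237, - 207.79, - 68, - 8,343/8,307/5, 339, 915]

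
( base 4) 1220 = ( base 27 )3N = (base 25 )44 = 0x68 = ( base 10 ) 104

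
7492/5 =1498+2/5 = 1498.40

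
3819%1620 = 579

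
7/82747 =1/11821 = 0.00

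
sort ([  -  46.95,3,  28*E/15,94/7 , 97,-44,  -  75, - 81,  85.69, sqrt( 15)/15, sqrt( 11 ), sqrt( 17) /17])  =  [-81, - 75,-46.95,  -  44,sqrt( 17)/17,sqrt( 15) /15,  3  ,  sqrt( 11),  28*E/15,94/7,85.69, 97 ] 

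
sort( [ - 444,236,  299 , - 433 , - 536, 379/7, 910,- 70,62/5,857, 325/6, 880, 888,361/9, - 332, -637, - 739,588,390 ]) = [ - 739, - 637 , -536, - 444, - 433, - 332, - 70,62/5,361/9 , 379/7,325/6,  236, 299,390,588,857,880,888,910 ] 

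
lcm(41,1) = 41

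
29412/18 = 1634 = 1634.00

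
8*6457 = 51656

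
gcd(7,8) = 1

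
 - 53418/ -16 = 26709/8 = 3338.62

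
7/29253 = 1/4179 = 0.00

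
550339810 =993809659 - 443469849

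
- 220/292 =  - 1 + 18/73 = - 0.75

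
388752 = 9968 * 39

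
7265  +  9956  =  17221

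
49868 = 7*7124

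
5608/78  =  71 + 35/39 = 71.90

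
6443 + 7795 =14238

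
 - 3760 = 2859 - 6619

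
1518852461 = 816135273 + 702717188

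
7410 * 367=2719470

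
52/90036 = 13/22509 =0.00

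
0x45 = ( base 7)126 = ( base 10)69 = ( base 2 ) 1000101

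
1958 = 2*979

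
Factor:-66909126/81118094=-33454563/40559047 = - 3^1*179^1*2237^ ( - 1 )*18131^( - 1) * 62299^1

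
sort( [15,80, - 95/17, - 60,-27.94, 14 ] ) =[-60, - 27.94, - 95/17 , 14,15,  80 ]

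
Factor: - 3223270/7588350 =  - 3^( - 3 ) * 5^( - 1) * 7^ (- 1)*11^( - 1)*73^(-1)*322327^1 =- 322327/758835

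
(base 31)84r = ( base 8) 17237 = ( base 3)101202100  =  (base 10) 7839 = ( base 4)1322133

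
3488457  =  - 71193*(  -  49) 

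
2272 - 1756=516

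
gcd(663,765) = 51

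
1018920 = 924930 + 93990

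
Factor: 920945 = 5^1*184189^1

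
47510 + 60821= 108331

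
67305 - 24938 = 42367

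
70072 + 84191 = 154263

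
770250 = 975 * 790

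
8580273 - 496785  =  8083488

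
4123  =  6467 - 2344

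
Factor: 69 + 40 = 109^1=109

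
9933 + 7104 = 17037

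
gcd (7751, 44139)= 1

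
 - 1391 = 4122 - 5513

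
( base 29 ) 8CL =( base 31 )7bt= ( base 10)7097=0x1BB9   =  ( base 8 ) 15671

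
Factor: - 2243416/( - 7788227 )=2^3*7^2*17^(  -  1)*59^1*4723^( -1) = 23128/80291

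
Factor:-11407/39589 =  - 17/59 = - 17^1 * 59^(-1 )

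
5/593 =5/593  =  0.01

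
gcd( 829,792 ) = 1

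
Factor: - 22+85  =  63=3^2*7^1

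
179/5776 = 179/5776 = 0.03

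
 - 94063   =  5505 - 99568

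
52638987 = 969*54323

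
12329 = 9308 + 3021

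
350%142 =66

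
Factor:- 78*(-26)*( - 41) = - 2^2* 3^1*13^2* 41^1 = - 83148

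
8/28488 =1/3561 = 0.00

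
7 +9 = 16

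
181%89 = 3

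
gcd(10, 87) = 1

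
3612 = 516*7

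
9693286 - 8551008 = 1142278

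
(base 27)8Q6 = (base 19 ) I24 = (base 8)14614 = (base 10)6540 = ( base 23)c88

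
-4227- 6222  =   - 10449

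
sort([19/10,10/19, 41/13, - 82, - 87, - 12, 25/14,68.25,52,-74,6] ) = [ - 87, - 82, - 74 , - 12, 10/19,25/14, 19/10, 41/13,6 , 52, 68.25 ]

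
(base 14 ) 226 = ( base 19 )138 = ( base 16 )1aa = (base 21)k6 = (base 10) 426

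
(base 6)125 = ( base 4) 311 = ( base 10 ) 53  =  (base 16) 35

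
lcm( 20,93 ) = 1860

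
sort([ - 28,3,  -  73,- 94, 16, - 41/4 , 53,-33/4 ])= [ - 94, -73, - 28, - 41/4, - 33/4, 3,  16,53 ] 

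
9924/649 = 15  +  189/649  =  15.29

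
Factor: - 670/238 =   -  5^1  *7^(- 1 )*17^(- 1)*67^1 = - 335/119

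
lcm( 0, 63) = 0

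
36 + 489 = 525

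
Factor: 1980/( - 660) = -3 =-3^1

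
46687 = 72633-25946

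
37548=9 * 4172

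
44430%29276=15154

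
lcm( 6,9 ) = 18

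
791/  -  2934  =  -1+ 2143/2934 = - 0.27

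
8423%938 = 919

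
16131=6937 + 9194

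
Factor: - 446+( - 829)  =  -3^1*5^2 * 17^1  =  - 1275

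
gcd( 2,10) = 2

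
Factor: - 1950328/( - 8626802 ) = 2^2*131^1*149^ ( - 1)*1861^1 *28949^(  -  1 ) = 975164/4313401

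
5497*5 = 27485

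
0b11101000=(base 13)14B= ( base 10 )232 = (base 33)71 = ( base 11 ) 1a1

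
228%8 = 4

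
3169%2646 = 523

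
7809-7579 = 230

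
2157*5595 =12068415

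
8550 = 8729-179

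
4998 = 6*833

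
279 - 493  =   - 214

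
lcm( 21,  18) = 126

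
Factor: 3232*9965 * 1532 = 49340940160 = 2^7*5^1*101^1 * 383^1 *1993^1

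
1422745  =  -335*(-4247) 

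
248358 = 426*583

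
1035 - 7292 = - 6257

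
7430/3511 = 2 + 408/3511=2.12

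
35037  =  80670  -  45633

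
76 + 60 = 136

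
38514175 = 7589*5075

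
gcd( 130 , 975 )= 65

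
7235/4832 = 7235/4832 = 1.50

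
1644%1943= 1644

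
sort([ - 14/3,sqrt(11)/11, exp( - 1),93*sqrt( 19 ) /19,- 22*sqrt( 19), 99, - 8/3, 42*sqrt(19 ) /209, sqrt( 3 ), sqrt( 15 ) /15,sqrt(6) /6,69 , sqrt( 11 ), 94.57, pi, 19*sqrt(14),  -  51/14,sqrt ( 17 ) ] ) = [ - 22*sqrt( 19), - 14/3,- 51/14,- 8/3 , sqrt( 15) /15,  sqrt(11 )/11,exp( - 1 ), sqrt (6)/6, 42 * sqrt( 19)/209,  sqrt( 3 ), pi,sqrt( 11),sqrt( 17 ), 93*sqrt( 19 ) /19,  69, 19*sqrt( 14),94.57, 99 ]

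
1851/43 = 1851/43 = 43.05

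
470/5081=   470/5081 = 0.09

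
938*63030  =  59122140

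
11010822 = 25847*426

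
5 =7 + -2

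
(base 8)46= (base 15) 28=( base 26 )1c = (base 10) 38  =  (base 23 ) 1F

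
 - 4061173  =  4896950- 8958123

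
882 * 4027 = 3551814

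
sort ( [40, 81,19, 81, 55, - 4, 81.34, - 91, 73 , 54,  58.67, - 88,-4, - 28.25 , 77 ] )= [ - 91, - 88,- 28.25 , - 4,-4,19, 40, 54, 55, 58.67 , 73, 77,  81, 81,81.34]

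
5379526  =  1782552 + 3596974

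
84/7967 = 84/7967 = 0.01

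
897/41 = 21+36/41 = 21.88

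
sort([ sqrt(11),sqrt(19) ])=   [sqrt (11), sqrt (19) ]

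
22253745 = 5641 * 3945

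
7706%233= 17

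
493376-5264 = 488112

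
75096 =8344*9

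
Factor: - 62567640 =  - 2^3 * 3^5* 5^1*41^1 * 157^1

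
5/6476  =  5/6476 = 0.00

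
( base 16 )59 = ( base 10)89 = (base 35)2j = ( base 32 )2p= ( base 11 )81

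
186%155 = 31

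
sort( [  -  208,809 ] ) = [- 208, 809]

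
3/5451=1/1817 = 0.00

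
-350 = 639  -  989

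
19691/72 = 19691/72= 273.49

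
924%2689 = 924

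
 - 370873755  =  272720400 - 643594155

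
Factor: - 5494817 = -47^1 *116911^1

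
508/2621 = 508/2621 = 0.19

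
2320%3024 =2320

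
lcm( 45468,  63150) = 1136700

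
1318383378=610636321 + 707747057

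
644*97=62468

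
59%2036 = 59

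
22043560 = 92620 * 238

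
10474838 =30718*341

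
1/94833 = 1/94833= 0.00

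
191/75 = 191/75 =2.55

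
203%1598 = 203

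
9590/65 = 147 + 7/13 =147.54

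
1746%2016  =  1746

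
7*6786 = 47502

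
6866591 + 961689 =7828280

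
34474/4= 17237/2 =8618.50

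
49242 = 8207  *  6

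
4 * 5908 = 23632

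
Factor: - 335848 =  -2^3*41981^1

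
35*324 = 11340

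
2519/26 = 2519/26 = 96.88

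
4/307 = 4/307 = 0.01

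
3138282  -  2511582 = 626700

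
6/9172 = 3/4586 = 0.00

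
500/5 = 100 = 100.00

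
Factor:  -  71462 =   -  2^1* 35731^1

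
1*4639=4639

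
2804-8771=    - 5967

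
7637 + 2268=9905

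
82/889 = 82/889  =  0.09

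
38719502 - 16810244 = 21909258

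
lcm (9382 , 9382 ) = 9382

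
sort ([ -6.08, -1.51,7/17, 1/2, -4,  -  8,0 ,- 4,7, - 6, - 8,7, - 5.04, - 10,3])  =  [ - 10, - 8, -8, - 6.08, - 6,-5.04,-4, - 4, - 1.51,0,7/17, 1/2,  3,7,7]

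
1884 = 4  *471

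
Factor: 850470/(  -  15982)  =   - 425235/7991 = -3^1*5^1*61^( - 1)*131^( - 1)*28349^1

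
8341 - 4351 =3990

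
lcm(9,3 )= 9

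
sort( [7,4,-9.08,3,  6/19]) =[  -  9.08,  6/19 , 3, 4,7]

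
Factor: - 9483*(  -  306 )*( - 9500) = -2^3*3^3*5^3*17^1*19^1*29^1*109^1=-  27567081000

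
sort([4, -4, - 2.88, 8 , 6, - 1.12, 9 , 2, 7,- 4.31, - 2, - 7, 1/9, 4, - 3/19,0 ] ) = [ - 7, - 4.31, - 4, - 2.88, - 2, - 1.12, - 3/19,0,  1/9,2, 4, 4,  6, 7, 8, 9]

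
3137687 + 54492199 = 57629886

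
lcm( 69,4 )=276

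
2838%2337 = 501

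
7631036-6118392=1512644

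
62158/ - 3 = -20720 + 2/3 = -20719.33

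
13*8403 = 109239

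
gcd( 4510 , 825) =55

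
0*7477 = 0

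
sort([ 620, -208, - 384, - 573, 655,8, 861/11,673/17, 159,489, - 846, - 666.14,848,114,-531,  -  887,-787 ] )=[ - 887,-846,-787, - 666.14, - 573, - 531 , - 384,-208,8, 673/17, 861/11, 114,159, 489,620,655,848 ] 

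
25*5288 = 132200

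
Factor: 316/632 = 2^(- 1 ) =1/2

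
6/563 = 6/563=0.01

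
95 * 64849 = 6160655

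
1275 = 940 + 335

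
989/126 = 989/126  =  7.85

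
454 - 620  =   - 166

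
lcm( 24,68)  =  408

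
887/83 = 887/83 = 10.69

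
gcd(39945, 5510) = 5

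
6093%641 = 324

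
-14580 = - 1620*9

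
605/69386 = 605/69386 = 0.01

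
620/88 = 155/22 = 7.05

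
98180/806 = 121 + 327/403 = 121.81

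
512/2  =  256 = 256.00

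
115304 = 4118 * 28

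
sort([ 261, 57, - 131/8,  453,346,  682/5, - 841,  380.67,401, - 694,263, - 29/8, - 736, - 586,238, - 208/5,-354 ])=[-841, - 736, -694, - 586,-354, - 208/5,-131/8,- 29/8, 57,682/5,238,  261, 263, 346, 380.67,401,453] 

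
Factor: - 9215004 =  - 2^2*3^1*53^1*14489^1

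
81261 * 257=20884077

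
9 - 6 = 3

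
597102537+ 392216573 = 989319110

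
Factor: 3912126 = 2^1*3^1  *157^1 * 4153^1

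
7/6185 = 7/6185=0.00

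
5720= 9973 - 4253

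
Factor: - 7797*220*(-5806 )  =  2^3*3^1*5^1 * 11^1*23^1 * 113^1 * 2903^1= 9959264040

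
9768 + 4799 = 14567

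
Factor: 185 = 5^1*37^1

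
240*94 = 22560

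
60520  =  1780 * 34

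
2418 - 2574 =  - 156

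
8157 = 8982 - 825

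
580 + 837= 1417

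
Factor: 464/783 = 16/27 =2^4*3^( - 3)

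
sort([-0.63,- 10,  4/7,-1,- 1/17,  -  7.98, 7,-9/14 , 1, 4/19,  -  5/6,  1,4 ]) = [-10,- 7.98, - 1, - 5/6, - 9/14,- 0.63 , - 1/17, 4/19, 4/7, 1,1, 4,7]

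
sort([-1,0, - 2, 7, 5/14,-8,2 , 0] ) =[  -  8, - 2, - 1 , 0 , 0,5/14,2,7]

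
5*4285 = 21425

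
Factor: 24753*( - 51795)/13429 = -1282081635/13429  =  -3^3*5^1*  13^( - 1 )*37^1* 223^1*1033^(-1 )*1151^1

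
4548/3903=1 + 215/1301 = 1.17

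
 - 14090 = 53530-67620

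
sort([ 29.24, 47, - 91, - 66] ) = [ - 91, - 66, 29.24,47]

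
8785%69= 22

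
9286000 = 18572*500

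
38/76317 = 38/76317 = 0.00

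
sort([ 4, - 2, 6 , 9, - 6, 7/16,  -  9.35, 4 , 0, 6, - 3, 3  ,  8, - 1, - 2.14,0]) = [-9.35, - 6, -3, -2.14, - 2, - 1, 0,0, 7/16, 3,4, 4,6, 6, 8,9] 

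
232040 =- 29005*( - 8) 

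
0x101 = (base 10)257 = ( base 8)401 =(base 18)E5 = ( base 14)145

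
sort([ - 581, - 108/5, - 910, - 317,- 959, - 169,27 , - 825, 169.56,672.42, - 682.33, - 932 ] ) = [ - 959, - 932, - 910, - 825, - 682.33, - 581, - 317, - 169, - 108/5, 27,169.56,  672.42]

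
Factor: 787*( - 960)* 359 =- 2^6 *3^1*5^1*359^1*787^1 = -271231680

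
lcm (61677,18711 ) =1665279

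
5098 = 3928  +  1170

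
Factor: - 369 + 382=13 = 13^1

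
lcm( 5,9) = 45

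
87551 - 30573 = 56978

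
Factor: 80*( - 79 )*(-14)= 2^5*5^1*7^1*79^1 = 88480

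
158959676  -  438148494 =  - 279188818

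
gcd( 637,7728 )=7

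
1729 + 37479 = 39208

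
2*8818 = 17636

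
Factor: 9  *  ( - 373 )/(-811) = 3^2* 373^1*811^(-1)= 3357/811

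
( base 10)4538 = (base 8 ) 10672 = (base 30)518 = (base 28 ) 5m2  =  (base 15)1528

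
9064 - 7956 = 1108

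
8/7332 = 2/1833 = 0.00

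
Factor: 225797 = 11^1 * 13^1 *1579^1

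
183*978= 178974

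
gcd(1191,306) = 3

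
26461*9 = 238149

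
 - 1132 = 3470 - 4602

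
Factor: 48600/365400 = 27/203 = 3^3 * 7^(-1)*29^ (- 1 )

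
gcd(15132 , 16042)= 26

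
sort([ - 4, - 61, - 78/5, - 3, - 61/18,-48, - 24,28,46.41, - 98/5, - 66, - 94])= [ - 94,-66,-61,-48,-24, - 98/5,-78/5, - 4, - 61/18,-3, 28,46.41]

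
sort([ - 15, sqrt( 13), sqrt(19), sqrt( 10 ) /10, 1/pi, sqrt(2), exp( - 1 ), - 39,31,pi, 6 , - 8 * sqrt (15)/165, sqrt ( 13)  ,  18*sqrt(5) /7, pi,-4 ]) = [ - 39, -15, - 4, - 8*sqrt(15)/165, sqrt(10)/10, 1/pi, exp( - 1 ), sqrt( 2 ), pi, pi, sqrt( 13),sqrt( 13) , sqrt(19), 18*sqrt(5)/7, 6, 31]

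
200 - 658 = -458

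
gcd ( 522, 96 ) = 6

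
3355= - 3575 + 6930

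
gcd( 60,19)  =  1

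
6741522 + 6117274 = 12858796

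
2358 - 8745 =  - 6387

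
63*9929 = 625527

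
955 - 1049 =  - 94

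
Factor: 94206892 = 2^2*13^1*31^1*58441^1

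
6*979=5874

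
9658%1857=373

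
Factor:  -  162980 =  - 2^2*5^1*29^1* 281^1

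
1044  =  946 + 98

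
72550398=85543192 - 12992794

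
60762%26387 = 7988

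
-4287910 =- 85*50446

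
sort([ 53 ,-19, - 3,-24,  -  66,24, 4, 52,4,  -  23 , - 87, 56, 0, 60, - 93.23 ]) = [ - 93.23,-87, - 66,-24, - 23,  -  19, - 3, 0 , 4, 4 , 24,52, 53,56 , 60 ] 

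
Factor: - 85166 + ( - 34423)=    - 3^1*39863^1=- 119589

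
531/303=1+76/101 = 1.75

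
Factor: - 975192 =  - 2^3*3^1 * 179^1*227^1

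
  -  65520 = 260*(-252)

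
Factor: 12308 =2^2*17^1*181^1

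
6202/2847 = 6202/2847 = 2.18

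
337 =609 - 272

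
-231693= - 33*7021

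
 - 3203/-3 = 1067 + 2/3 = 1067.67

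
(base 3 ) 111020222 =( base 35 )7v5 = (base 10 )9665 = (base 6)112425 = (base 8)22701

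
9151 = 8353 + 798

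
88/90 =44/45 = 0.98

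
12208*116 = 1416128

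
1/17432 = 1/17432 = 0.00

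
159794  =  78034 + 81760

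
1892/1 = 1892 =1892.00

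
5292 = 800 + 4492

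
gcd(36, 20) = 4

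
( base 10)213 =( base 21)A3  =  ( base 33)6F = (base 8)325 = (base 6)553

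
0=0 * 241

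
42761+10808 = 53569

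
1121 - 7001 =-5880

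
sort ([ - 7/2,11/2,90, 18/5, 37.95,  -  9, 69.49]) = [- 9,-7/2,  18/5, 11/2,37.95, 69.49,90 ] 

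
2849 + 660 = 3509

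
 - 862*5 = -4310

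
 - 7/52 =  - 1  +  45/52= -0.13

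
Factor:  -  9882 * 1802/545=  - 2^2 * 3^4*5^( - 1)*17^1*53^1*61^1*109^( - 1) = - 17807364/545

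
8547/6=1424  +  1/2 = 1424.50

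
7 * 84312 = 590184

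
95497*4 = 381988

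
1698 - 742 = 956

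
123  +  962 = 1085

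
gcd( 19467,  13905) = 2781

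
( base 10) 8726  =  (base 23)gb9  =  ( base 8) 21026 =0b10001000010110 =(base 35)74B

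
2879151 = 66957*43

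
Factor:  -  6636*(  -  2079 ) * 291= 2^2*3^5*7^2*11^1*79^1 * 97^1 = 4014707004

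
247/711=247/711 =0.35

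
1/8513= 1/8513= 0.00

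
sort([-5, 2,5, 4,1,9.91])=[ - 5,1,2,4,5, 9.91 ] 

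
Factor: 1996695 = 3^2*5^1*44371^1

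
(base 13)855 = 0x58e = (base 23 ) 2FJ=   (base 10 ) 1422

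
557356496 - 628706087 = - 71349591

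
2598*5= 12990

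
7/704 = 7/704 = 0.01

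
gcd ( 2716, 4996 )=4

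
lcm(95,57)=285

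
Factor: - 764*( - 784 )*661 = 2^6 * 7^2 * 191^1*661^1 =395923136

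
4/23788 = 1/5947 = 0.00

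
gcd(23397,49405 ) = 1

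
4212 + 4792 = 9004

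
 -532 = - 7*76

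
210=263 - 53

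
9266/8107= 9266/8107 = 1.14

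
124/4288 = 31/1072 = 0.03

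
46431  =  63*737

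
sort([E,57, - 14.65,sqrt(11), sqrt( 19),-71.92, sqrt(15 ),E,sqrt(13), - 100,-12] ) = [- 100,- 71.92, - 14.65, - 12,E,E,sqrt( 11 ),sqrt(13 ), sqrt ( 15 ),sqrt( 19),57 ]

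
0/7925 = 0 = 0.00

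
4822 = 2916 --1906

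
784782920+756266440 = 1541049360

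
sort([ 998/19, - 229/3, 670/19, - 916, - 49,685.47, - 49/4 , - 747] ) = [ - 916 , - 747, - 229/3, - 49, -49/4, 670/19,  998/19, 685.47 ]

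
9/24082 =9/24082=0.00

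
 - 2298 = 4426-6724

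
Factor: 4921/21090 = 7/30 = 2^( - 1 )*3^(  -  1)*5^( - 1 ) *7^1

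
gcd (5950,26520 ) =170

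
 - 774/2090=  - 1 + 658/1045 = -  0.37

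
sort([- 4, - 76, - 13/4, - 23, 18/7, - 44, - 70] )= [ - 76, - 70,  -  44,- 23,-4, - 13/4,18/7]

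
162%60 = 42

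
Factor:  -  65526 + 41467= - 24059 = - 7^2*491^1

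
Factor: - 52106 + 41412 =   -  10694 = - 2^1*5347^1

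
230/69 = 10/3  =  3.33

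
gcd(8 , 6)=2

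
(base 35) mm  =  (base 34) na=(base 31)PH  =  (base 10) 792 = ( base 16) 318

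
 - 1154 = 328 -1482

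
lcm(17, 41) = 697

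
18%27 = 18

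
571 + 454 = 1025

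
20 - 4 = 16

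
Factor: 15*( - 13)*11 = - 2145 = - 3^1*5^1*11^1 *13^1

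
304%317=304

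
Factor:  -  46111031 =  - 46111031^1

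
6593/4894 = 6593/4894 = 1.35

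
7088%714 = 662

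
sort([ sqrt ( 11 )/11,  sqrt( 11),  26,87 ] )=[sqrt( 11) /11,  sqrt( 11),26 , 87] 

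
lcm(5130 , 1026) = 5130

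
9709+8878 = 18587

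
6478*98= 634844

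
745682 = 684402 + 61280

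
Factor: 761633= 761633^1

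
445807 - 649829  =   - 204022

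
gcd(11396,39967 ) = 1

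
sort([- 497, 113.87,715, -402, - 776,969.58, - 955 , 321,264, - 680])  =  [-955, - 776, - 680, - 497 , - 402,113.87 , 264 , 321 , 715, 969.58] 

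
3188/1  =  3188 = 3188.00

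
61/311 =61/311 = 0.20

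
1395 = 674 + 721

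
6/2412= 1/402 = 0.00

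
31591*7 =221137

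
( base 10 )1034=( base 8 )2012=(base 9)1368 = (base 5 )13114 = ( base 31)12b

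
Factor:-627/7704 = -2^( - 3)*3^( - 1)*11^1*19^1  *  107^( - 1) =-209/2568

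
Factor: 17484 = 2^2*3^1 * 31^1*47^1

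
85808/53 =1619  +  1/53 = 1619.02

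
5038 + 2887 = 7925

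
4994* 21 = 104874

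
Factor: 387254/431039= 398/443 =2^1*199^1*443^( - 1 )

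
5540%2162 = 1216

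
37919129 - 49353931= - 11434802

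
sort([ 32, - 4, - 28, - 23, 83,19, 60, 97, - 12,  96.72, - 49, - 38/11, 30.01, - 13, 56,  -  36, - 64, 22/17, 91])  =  [ - 64,-49, - 36, - 28, - 23, -13, - 12,  -  4,-38/11, 22/17, 19, 30.01, 32,56, 60, 83,  91,  96.72, 97]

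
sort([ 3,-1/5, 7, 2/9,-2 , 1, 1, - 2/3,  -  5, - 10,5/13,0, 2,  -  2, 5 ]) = [ - 10, - 5, - 2, - 2,  -  2/3,  -  1/5,0,  2/9 , 5/13,1,1,  2, 3,5,  7 ]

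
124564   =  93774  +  30790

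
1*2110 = 2110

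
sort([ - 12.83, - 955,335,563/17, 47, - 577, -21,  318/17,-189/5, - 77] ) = [ - 955,-577, - 77,  -  189/5,- 21, - 12.83, 318/17, 563/17,  47, 335 ] 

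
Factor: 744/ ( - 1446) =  - 124/241= -  2^2*31^1*241^(  -  1)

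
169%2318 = 169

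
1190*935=1112650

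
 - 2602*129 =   -  335658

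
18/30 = 3/5 = 0.60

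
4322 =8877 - 4555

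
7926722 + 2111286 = 10038008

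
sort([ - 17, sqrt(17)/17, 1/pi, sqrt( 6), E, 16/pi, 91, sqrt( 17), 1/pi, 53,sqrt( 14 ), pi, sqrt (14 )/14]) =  [ - 17, sqrt( 17)/17, sqrt( 14) /14, 1/pi,1/pi,  sqrt( 6 ), E, pi, sqrt( 14), sqrt(17),16/pi, 53 , 91]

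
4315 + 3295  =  7610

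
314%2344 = 314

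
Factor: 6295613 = 643^1*9791^1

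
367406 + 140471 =507877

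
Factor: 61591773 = 3^1 * 1433^1 * 14327^1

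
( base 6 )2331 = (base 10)559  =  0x22F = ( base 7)1426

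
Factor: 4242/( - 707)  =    -  2^1*3^1 = -6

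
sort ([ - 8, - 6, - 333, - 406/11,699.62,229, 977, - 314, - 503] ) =[-503, - 333, - 314, - 406/11,-8, - 6,  229,699.62,977 ] 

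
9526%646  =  482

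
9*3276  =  29484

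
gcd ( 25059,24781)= 1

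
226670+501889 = 728559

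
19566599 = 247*79217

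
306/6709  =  306/6709 =0.05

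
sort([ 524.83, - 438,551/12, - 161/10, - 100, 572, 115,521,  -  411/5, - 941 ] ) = [ - 941, - 438, - 100, - 411/5 , - 161/10,551/12, 115,  521 , 524.83, 572]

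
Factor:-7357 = -7^1*1051^1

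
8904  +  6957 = 15861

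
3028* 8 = 24224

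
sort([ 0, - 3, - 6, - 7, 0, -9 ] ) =[ - 9, - 7, - 6, - 3, 0,0 ] 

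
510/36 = 85/6 = 14.17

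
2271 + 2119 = 4390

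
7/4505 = 7/4505 = 0.00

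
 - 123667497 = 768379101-892046598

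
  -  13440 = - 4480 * 3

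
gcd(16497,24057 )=27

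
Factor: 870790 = 2^1*5^1*31^1*53^2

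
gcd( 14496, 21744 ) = 7248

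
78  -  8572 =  - 8494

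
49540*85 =4210900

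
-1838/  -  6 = 306 + 1/3= 306.33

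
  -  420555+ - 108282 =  - 528837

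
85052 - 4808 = 80244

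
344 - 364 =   -  20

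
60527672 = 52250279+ 8277393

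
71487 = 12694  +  58793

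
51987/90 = 17329/30 =577.63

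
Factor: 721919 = 11^1 * 65629^1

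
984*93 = 91512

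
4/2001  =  4/2001 = 0.00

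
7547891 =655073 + 6892818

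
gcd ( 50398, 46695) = 1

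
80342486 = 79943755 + 398731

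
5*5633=28165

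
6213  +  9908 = 16121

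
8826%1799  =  1630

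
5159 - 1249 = 3910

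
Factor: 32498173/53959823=37^1 *607^1*1447^1 * 53959823^(-1)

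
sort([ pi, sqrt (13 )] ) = [pi, sqrt(13 ) ]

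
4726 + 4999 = 9725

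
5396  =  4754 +642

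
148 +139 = 287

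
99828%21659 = 13192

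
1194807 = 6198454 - 5003647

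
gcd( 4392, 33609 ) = 3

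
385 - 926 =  - 541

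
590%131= 66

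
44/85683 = 44/85683=0.00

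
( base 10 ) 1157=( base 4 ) 102011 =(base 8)2205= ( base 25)1L7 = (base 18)3a5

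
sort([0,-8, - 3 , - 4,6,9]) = [ -8, - 4,  -  3,0,6, 9 ]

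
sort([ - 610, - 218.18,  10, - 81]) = [ - 610,  -  218.18, - 81,10 ] 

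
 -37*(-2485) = 91945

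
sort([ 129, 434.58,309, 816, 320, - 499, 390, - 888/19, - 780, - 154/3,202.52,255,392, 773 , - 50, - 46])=[ -780, - 499, - 154/3,  -  50, - 888/19, - 46, 129,202.52, 255,309, 320,390,392,434.58, 773,816]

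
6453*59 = 380727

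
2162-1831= 331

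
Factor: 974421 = 3^2*7^1*15467^1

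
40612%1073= 911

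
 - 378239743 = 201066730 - 579306473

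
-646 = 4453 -5099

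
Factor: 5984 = 2^5*11^1 * 17^1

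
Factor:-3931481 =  - 3931481^1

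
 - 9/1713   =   - 1 + 568/571 = -  0.01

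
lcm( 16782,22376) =67128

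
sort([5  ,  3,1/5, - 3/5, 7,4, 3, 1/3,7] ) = [ - 3/5 , 1/5, 1/3,3,3, 4, 5, 7,7]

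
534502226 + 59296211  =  593798437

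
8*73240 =585920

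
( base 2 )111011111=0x1df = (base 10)479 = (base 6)2115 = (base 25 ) j4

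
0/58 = 0  =  0.00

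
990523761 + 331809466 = 1322333227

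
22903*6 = 137418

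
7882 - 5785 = 2097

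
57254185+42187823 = 99442008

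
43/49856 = 43/49856= 0.00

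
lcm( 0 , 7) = 0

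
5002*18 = 90036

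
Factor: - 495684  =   - 2^2*3^2*7^2*281^1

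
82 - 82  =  0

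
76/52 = 19/13   =  1.46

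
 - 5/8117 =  - 5/8117 = - 0.00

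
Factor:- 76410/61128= - 2^( - 2 )*5^1  =  - 5/4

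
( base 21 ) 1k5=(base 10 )866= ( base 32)R2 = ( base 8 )1542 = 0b1101100010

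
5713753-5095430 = 618323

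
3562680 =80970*44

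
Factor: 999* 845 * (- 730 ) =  -616233150 = -2^1*3^3 *5^2 * 13^2*37^1* 73^1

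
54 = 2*27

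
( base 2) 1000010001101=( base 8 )10215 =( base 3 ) 12210221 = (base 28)5b9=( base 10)4237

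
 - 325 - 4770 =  - 5095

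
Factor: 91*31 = 7^1*13^1*31^1  =  2821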